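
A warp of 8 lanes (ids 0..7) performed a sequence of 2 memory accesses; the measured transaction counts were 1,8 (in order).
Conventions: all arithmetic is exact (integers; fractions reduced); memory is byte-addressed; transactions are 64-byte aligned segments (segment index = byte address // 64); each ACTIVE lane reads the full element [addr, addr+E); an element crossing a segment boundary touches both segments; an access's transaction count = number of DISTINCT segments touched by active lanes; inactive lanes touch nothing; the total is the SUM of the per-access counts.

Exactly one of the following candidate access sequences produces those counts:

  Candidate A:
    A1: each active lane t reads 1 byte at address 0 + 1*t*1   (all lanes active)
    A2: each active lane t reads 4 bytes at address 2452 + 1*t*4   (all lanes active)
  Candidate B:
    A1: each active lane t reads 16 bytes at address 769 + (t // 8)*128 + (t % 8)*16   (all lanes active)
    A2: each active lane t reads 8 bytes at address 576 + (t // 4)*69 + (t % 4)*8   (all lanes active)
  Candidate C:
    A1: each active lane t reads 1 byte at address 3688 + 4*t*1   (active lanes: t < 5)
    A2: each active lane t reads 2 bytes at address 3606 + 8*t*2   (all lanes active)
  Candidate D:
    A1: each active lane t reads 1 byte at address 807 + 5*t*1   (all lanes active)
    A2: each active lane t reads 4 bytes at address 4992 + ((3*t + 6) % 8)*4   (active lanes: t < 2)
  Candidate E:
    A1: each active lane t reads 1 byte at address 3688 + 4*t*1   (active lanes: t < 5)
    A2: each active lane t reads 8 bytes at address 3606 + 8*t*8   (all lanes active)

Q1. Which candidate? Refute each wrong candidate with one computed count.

A: A2 gives 1 transaction, not 8
B: A1 gives 3 transactions, not 1
C: A2 gives 3 transactions, not 8
D: A1 gives 2 transactions, not 1
E: all counts match (1,8)

Answer: E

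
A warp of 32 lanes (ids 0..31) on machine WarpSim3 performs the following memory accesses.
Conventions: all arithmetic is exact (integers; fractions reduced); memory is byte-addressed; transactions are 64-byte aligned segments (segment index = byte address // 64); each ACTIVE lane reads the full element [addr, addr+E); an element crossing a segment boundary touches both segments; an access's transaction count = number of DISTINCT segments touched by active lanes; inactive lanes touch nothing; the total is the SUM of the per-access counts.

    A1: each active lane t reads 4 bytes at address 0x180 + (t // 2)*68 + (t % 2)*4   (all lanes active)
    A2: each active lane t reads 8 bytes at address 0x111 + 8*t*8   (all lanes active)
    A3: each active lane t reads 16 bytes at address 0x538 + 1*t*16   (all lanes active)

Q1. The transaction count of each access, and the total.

A1: 17 transactions
A2: 32 transactions
A3: 9 transactions

Answer: 17,32,9; total 58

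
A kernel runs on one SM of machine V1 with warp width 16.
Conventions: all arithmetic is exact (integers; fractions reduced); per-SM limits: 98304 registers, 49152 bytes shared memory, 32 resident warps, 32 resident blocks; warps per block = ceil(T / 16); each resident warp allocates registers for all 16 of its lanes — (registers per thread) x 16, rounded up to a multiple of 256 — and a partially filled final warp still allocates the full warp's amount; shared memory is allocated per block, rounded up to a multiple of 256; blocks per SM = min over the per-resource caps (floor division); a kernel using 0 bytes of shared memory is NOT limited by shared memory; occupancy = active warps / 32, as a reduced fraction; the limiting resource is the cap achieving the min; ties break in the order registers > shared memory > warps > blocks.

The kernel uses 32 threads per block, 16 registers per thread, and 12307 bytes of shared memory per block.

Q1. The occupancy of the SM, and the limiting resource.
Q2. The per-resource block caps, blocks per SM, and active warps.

Answer: occupancy 3/16, limited by shared memory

registers: 192 blocks
shared memory: 3 blocks
warps: 16 blocks
blocks: 32 blocks

Answer: 3 blocks, 6 active warps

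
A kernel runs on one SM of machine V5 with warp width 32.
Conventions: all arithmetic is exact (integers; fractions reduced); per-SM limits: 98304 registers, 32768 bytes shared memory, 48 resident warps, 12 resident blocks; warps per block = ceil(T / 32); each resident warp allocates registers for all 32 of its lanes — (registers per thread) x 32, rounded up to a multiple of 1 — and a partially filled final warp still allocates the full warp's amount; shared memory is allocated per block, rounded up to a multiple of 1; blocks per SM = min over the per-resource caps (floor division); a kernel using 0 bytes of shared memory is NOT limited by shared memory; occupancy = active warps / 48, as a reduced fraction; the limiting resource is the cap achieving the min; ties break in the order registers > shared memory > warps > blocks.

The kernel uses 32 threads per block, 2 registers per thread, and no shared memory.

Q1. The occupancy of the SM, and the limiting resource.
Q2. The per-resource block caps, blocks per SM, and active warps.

Answer: occupancy 1/4, limited by blocks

registers: 1536 blocks
shared memory: no limit (kernel uses none)
warps: 48 blocks
blocks: 12 blocks

Answer: 12 blocks, 12 active warps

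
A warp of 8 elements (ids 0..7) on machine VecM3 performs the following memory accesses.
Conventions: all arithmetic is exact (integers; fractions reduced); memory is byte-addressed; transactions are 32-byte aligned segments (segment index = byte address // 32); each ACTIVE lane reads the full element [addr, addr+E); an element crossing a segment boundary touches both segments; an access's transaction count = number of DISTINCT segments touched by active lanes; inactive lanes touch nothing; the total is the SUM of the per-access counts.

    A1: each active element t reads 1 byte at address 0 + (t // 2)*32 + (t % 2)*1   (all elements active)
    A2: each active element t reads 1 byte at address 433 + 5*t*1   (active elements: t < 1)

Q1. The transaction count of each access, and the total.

A1: 4 transactions
A2: 1 transaction

Answer: 4,1; total 5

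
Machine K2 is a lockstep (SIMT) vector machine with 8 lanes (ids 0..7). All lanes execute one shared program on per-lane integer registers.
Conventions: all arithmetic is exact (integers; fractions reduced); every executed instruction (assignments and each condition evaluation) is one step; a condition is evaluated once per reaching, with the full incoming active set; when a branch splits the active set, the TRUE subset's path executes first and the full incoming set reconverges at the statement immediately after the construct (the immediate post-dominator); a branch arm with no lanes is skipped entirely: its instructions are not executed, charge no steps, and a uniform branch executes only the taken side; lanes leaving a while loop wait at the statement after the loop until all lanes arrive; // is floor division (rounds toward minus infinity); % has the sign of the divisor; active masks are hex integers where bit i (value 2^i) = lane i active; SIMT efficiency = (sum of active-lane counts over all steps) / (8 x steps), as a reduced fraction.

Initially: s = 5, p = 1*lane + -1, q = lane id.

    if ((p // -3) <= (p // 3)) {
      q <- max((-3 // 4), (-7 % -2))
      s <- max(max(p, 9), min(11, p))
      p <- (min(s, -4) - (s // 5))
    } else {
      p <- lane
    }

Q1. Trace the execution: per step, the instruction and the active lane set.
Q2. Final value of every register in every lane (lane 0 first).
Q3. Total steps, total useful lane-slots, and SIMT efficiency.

step 0: eval ((p // -3) <= (p // 3)) 0xff
step 1: q <- max((-3 // 4), (-7 % -2)) 0xfe
step 2: s <- max(max(p, 9), min(11, p)) 0xfe
step 3: p <- (min(s, -4) - (s // 5)) 0xfe
step 4: p <- lane                    0x01

Answer: 5 steps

s: 5,9,9,9,9,9,9,9
p: 0,-5,-5,-5,-5,-5,-5,-5
q: 0,-1,-1,-1,-1,-1,-1,-1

steps = 5; useful = 30; efficiency = 30/40 = 3/4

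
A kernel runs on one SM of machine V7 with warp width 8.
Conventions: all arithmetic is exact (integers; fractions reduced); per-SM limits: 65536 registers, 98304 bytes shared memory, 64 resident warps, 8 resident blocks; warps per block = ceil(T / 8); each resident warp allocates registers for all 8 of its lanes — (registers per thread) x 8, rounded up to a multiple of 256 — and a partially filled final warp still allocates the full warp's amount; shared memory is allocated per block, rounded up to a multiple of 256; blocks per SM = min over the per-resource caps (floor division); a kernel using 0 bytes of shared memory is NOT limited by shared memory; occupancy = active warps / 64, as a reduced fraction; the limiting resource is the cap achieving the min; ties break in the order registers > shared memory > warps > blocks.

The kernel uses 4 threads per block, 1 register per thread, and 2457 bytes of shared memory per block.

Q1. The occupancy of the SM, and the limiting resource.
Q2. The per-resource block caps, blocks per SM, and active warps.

Answer: occupancy 1/8, limited by blocks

registers: 256 blocks
shared memory: 38 blocks
warps: 64 blocks
blocks: 8 blocks

Answer: 8 blocks, 8 active warps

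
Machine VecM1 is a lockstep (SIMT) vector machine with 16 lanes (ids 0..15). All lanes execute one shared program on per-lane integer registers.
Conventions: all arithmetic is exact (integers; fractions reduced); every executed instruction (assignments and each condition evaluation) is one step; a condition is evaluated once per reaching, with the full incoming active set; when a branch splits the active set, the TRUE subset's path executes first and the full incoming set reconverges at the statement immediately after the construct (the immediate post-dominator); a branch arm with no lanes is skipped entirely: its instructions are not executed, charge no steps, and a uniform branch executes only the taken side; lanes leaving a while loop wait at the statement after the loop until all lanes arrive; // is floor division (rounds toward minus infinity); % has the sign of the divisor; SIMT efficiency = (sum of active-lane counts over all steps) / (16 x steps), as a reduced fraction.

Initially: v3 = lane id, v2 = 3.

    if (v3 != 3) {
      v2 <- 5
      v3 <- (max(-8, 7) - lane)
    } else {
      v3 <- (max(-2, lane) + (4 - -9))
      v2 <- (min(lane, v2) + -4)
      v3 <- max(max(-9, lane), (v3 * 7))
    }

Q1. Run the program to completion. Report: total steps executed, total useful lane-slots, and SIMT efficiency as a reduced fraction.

Answer: 6 steps, 49 useful, 49/96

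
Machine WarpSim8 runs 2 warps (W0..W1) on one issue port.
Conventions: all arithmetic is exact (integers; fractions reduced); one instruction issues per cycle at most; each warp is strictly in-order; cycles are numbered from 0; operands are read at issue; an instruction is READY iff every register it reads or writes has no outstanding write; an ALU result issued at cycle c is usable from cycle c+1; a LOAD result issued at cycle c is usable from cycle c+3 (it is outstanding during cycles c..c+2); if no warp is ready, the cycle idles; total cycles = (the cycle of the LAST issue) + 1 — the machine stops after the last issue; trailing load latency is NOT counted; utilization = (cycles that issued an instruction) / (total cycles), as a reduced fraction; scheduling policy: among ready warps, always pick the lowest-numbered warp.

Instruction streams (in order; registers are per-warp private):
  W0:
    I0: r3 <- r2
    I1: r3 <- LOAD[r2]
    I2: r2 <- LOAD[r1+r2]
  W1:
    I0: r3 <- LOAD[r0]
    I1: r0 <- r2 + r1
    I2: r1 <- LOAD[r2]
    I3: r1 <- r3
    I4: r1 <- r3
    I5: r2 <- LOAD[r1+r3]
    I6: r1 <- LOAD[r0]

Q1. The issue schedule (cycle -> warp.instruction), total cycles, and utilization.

cycle 0: W0.I0
cycle 1: W0.I1
cycle 2: W0.I2
cycle 3: W1.I0
cycle 4: W1.I1
cycle 5: W1.I2
cycle 6: idle
cycle 7: idle
cycle 8: W1.I3
cycle 9: W1.I4
cycle 10: W1.I5
cycle 11: W1.I6

Answer: 12 cycles, utilization 5/6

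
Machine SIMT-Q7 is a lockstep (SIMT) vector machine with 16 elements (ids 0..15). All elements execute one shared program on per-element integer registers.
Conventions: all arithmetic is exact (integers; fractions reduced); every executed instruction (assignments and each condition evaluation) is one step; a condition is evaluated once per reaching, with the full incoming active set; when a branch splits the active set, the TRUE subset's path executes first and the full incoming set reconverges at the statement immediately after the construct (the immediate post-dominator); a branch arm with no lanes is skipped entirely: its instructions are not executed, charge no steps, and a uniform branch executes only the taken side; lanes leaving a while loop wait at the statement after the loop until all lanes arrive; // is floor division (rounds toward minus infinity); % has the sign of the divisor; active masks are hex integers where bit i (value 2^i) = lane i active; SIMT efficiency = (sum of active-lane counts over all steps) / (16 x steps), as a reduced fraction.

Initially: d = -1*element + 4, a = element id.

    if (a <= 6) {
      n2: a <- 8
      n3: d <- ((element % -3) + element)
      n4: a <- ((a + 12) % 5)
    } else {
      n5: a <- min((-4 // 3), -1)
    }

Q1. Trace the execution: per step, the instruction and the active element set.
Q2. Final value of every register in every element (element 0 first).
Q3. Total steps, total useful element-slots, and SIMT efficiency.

step 0: eval (a <= 6)                0xffff
step 1: a <- 8                       0x007f
step 2: d <- ((element % -3) + element) 0x007f
step 3: a <- ((a + 12) % 5)          0x007f
step 4: a <- min((-4 // 3), -1)      0xff80

Answer: 5 steps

d: 0,-1,1,3,2,4,6,-3,-4,-5,-6,-7,-8,-9,-10,-11
a: 0,0,0,0,0,0,0,-2,-2,-2,-2,-2,-2,-2,-2,-2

steps = 5; useful = 46; efficiency = 46/80 = 23/40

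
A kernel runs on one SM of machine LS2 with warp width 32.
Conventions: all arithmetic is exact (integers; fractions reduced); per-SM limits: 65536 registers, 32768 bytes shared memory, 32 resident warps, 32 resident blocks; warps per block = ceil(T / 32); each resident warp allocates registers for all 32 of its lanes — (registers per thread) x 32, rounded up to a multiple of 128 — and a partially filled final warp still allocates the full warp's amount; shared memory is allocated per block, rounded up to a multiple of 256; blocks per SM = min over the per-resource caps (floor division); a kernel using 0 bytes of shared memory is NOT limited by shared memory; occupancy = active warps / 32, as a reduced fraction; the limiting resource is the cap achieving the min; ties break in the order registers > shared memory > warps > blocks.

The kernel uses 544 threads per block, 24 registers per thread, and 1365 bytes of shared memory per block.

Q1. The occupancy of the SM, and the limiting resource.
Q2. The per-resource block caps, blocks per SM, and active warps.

Answer: occupancy 17/32, limited by warps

registers: 5 blocks
shared memory: 21 blocks
warps: 1 block
blocks: 32 blocks

Answer: 1 block, 17 active warps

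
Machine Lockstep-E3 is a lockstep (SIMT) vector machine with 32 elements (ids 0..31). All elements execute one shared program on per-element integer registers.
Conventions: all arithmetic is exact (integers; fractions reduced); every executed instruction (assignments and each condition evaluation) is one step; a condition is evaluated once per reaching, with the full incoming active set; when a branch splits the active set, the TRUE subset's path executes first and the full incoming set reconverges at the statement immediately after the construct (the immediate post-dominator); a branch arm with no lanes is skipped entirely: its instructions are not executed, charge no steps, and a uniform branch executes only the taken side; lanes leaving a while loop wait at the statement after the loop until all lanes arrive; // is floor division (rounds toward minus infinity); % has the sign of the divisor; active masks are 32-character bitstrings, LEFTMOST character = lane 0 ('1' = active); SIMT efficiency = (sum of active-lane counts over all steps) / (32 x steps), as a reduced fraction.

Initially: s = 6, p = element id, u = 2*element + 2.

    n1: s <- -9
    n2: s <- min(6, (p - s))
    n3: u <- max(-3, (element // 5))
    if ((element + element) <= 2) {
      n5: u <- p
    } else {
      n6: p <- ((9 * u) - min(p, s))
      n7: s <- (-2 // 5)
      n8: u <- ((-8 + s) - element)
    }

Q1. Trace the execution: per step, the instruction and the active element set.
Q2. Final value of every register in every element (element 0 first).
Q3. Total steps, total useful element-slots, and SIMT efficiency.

step 0: s <- -9                      11111111111111111111111111111111
step 1: s <- min(6, (p - s))         11111111111111111111111111111111
step 2: u <- max(-3, (element // 5)) 11111111111111111111111111111111
step 3: eval ((element + element) <= 2) 11111111111111111111111111111111
step 4: u <- p                       11000000000000000000000000000000
step 5: p <- ((9 * u) - min(p, s))   00111111111111111111111111111111
step 6: s <- (-2 // 5)               00111111111111111111111111111111
step 7: u <- ((-8 + s) - element)    00111111111111111111111111111111

Answer: 8 steps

s: 6,6,-1,-1,-1,-1,-1,-1,-1,-1,-1,-1,-1,-1,-1,-1,-1,-1,-1,-1,-1,-1,-1,-1,-1,-1,-1,-1,-1,-1,-1,-1
p: 0,1,-2,-3,-4,4,3,3,3,3,12,12,12,12,12,21,21,21,21,21,30,30,30,30,30,39,39,39,39,39,48,48
u: 0,1,-11,-12,-13,-14,-15,-16,-17,-18,-19,-20,-21,-22,-23,-24,-25,-26,-27,-28,-29,-30,-31,-32,-33,-34,-35,-36,-37,-38,-39,-40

steps = 8; useful = 220; efficiency = 220/256 = 55/64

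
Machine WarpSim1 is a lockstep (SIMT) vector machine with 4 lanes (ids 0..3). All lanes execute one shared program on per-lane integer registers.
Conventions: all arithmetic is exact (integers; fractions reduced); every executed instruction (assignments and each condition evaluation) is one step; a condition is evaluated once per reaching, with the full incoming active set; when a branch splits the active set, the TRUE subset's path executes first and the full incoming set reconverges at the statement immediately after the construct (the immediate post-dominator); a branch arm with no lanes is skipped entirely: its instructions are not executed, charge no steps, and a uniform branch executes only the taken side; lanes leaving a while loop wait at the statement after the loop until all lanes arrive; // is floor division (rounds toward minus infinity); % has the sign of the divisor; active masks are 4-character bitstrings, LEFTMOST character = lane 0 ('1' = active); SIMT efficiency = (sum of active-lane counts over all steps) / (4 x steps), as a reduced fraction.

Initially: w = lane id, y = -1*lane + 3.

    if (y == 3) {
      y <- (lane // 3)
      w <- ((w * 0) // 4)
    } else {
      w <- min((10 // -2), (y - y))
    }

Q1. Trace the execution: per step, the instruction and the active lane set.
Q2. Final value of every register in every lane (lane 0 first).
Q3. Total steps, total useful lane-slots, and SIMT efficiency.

step 0: eval (y == 3)                1111
step 1: y <- (lane // 3)             1000
step 2: w <- ((w * 0) // 4)          1000
step 3: w <- min((10 // -2), (y - y)) 0111

Answer: 4 steps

w: 0,-5,-5,-5
y: 0,2,1,0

steps = 4; useful = 9; efficiency = 9/16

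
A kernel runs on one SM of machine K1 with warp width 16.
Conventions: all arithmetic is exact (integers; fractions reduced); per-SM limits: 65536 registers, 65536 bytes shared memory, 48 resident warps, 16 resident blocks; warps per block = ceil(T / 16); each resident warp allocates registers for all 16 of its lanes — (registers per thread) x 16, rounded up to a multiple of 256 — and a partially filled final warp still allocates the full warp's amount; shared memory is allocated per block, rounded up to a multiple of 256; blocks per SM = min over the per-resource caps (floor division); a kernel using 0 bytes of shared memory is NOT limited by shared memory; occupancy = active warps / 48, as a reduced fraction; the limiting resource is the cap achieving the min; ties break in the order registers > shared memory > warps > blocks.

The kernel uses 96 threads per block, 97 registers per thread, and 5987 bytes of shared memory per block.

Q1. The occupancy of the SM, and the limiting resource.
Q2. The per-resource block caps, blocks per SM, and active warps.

Answer: occupancy 3/4, limited by registers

registers: 6 blocks
shared memory: 10 blocks
warps: 8 blocks
blocks: 16 blocks

Answer: 6 blocks, 36 active warps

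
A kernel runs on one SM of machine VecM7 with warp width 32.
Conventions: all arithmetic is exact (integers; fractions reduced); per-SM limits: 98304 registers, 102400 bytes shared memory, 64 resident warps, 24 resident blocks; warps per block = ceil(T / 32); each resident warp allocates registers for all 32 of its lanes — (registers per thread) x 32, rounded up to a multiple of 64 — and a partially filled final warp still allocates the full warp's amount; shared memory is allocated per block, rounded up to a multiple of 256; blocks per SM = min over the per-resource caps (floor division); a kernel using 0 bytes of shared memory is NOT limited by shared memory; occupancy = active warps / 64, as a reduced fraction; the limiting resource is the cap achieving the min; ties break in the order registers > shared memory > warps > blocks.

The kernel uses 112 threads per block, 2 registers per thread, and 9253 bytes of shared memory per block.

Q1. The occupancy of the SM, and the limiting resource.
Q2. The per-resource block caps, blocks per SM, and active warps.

Answer: occupancy 5/8, limited by shared memory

registers: 384 blocks
shared memory: 10 blocks
warps: 16 blocks
blocks: 24 blocks

Answer: 10 blocks, 40 active warps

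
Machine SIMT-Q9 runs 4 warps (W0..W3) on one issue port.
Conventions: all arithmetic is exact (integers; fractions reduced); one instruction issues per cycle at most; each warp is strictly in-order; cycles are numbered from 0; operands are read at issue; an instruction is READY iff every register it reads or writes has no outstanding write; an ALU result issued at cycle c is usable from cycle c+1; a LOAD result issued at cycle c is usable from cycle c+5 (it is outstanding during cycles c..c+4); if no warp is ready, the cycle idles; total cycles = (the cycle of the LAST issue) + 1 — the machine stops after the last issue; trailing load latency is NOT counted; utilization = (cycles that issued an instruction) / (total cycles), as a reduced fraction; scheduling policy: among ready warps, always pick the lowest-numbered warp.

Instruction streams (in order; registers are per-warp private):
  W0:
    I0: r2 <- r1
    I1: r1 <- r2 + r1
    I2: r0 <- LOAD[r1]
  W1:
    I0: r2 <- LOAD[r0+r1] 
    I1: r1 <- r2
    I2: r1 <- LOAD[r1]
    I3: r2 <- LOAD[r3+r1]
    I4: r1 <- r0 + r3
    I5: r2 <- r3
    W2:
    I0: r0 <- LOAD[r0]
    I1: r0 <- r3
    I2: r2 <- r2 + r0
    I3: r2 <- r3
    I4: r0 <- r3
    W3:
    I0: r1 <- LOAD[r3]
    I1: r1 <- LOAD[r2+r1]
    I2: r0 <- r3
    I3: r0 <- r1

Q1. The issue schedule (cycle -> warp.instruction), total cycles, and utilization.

cycle 0: W0.I0
cycle 1: W0.I1
cycle 2: W0.I2
cycle 3: W1.I0
cycle 4: W2.I0
cycle 5: W3.I0
cycle 6: idle
cycle 7: idle
cycle 8: W1.I1
cycle 9: W1.I2
cycle 10: W2.I1
cycle 11: W2.I2
cycle 12: W2.I3
cycle 13: W2.I4
cycle 14: W1.I3
cycle 15: W1.I4
cycle 16: W3.I1
cycle 17: W3.I2
cycle 18: idle
cycle 19: W1.I5
cycle 20: idle
cycle 21: W3.I3

Answer: 22 cycles, utilization 9/11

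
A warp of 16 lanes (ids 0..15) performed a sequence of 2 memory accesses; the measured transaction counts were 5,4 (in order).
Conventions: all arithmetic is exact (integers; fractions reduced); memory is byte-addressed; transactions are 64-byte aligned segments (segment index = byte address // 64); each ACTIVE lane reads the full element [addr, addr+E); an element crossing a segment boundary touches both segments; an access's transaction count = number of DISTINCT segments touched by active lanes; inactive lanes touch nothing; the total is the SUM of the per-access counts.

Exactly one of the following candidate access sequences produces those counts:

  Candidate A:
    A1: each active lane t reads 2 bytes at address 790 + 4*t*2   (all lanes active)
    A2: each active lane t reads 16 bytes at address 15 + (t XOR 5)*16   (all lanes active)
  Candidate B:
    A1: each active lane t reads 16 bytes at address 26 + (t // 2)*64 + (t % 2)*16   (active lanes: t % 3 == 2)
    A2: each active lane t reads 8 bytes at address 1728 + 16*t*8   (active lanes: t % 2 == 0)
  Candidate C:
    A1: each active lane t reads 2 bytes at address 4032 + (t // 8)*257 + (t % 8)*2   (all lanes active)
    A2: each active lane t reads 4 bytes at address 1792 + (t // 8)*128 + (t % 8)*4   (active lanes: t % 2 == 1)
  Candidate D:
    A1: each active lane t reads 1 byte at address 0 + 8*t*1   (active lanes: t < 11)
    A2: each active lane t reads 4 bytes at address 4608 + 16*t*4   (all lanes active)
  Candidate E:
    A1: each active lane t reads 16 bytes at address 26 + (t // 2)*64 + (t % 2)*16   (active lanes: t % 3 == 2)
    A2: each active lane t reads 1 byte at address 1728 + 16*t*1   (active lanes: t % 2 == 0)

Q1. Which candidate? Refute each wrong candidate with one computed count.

A: A1 gives 3 transactions, not 5
B: A2 gives 8 transactions, not 4
C: A1 gives 2 transactions, not 5
D: A1 gives 2 transactions, not 5
E: all counts match (5,4)

Answer: E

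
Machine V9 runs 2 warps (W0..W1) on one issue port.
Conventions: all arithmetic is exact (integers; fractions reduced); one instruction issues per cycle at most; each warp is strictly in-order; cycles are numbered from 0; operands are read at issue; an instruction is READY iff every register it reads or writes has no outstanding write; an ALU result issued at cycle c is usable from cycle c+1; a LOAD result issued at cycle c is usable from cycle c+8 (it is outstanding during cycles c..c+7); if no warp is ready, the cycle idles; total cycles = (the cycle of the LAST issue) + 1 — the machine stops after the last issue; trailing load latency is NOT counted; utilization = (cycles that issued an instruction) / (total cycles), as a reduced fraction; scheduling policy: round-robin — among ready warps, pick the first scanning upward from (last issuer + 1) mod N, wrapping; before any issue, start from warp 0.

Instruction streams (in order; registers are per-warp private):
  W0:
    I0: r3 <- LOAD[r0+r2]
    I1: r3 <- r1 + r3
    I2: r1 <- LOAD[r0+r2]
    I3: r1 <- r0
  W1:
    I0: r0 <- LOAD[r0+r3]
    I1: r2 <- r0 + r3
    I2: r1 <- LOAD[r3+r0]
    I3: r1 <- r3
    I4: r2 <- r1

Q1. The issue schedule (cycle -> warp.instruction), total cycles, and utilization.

cycle 0: W0.I0
cycle 1: W1.I0
cycle 2: idle
cycle 3: idle
cycle 4: idle
cycle 5: idle
cycle 6: idle
cycle 7: idle
cycle 8: W0.I1
cycle 9: W1.I1
cycle 10: W0.I2
cycle 11: W1.I2
cycle 12: idle
cycle 13: idle
cycle 14: idle
cycle 15: idle
cycle 16: idle
cycle 17: idle
cycle 18: W0.I3
cycle 19: W1.I3
cycle 20: W1.I4

Answer: 21 cycles, utilization 3/7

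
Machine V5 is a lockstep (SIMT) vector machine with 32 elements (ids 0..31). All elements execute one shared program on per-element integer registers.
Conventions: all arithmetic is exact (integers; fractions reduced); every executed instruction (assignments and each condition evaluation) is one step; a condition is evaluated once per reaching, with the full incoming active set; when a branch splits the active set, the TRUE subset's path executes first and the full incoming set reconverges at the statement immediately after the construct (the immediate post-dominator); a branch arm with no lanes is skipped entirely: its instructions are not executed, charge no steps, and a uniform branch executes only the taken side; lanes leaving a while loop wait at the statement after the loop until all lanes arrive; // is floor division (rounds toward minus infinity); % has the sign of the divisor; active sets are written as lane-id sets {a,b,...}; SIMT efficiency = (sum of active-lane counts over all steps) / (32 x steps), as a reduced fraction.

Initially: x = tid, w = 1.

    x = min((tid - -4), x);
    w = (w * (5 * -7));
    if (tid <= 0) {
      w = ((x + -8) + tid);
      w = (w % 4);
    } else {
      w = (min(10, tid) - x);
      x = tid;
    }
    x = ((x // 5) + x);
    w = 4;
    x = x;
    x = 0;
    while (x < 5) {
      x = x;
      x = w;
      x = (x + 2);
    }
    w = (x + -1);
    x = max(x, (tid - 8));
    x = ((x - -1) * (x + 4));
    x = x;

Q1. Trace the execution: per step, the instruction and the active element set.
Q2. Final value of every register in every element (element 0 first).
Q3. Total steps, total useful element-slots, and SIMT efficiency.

step 0: x <- min((tid - -4), x)      {0,1,2,3,4,5,6,7,8,9,10,11,12,13,14,15,16,17,18,19,20,21,22,23,24,25,26,27,28,29,30,31}
step 1: w <- (w * (5 * -7))          {0,1,2,3,4,5,6,7,8,9,10,11,12,13,14,15,16,17,18,19,20,21,22,23,24,25,26,27,28,29,30,31}
step 2: eval (tid <= 0)              {0,1,2,3,4,5,6,7,8,9,10,11,12,13,14,15,16,17,18,19,20,21,22,23,24,25,26,27,28,29,30,31}
step 3: w <- ((x + -8) + tid)        {0}
step 4: w <- (w % 4)                 {0}
step 5: w <- (min(10, tid) - x)      {1,2,3,4,5,6,7,8,9,10,11,12,13,14,15,16,17,18,19,20,21,22,23,24,25,26,27,28,29,30,31}
step 6: x <- tid                     {1,2,3,4,5,6,7,8,9,10,11,12,13,14,15,16,17,18,19,20,21,22,23,24,25,26,27,28,29,30,31}
step 7: x <- ((x // 5) + x)          {0,1,2,3,4,5,6,7,8,9,10,11,12,13,14,15,16,17,18,19,20,21,22,23,24,25,26,27,28,29,30,31}
step 8: w <- 4                       {0,1,2,3,4,5,6,7,8,9,10,11,12,13,14,15,16,17,18,19,20,21,22,23,24,25,26,27,28,29,30,31}
step 9: x <- x                       {0,1,2,3,4,5,6,7,8,9,10,11,12,13,14,15,16,17,18,19,20,21,22,23,24,25,26,27,28,29,30,31}
step 10: x <- 0                       {0,1,2,3,4,5,6,7,8,9,10,11,12,13,14,15,16,17,18,19,20,21,22,23,24,25,26,27,28,29,30,31}
step 11: eval (x < 5)                 {0,1,2,3,4,5,6,7,8,9,10,11,12,13,14,15,16,17,18,19,20,21,22,23,24,25,26,27,28,29,30,31}
step 12: x <- x                       {0,1,2,3,4,5,6,7,8,9,10,11,12,13,14,15,16,17,18,19,20,21,22,23,24,25,26,27,28,29,30,31}
step 13: x <- w                       {0,1,2,3,4,5,6,7,8,9,10,11,12,13,14,15,16,17,18,19,20,21,22,23,24,25,26,27,28,29,30,31}
step 14: x <- (x + 2)                 {0,1,2,3,4,5,6,7,8,9,10,11,12,13,14,15,16,17,18,19,20,21,22,23,24,25,26,27,28,29,30,31}
step 15: eval (x < 5)                 {0,1,2,3,4,5,6,7,8,9,10,11,12,13,14,15,16,17,18,19,20,21,22,23,24,25,26,27,28,29,30,31}
step 16: w <- (x + -1)                {0,1,2,3,4,5,6,7,8,9,10,11,12,13,14,15,16,17,18,19,20,21,22,23,24,25,26,27,28,29,30,31}
step 17: x <- max(x, (tid - 8))       {0,1,2,3,4,5,6,7,8,9,10,11,12,13,14,15,16,17,18,19,20,21,22,23,24,25,26,27,28,29,30,31}
step 18: x <- ((x - -1) * (x + 4))    {0,1,2,3,4,5,6,7,8,9,10,11,12,13,14,15,16,17,18,19,20,21,22,23,24,25,26,27,28,29,30,31}
step 19: x <- x                       {0,1,2,3,4,5,6,7,8,9,10,11,12,13,14,15,16,17,18,19,20,21,22,23,24,25,26,27,28,29,30,31}

Answer: 20 steps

x: 70,70,70,70,70,70,70,70,70,70,70,70,70,70,70,88,108,130,154,180,208,238,270,304,340,378,418,460,504,550,598,648
w: 5,5,5,5,5,5,5,5,5,5,5,5,5,5,5,5,5,5,5,5,5,5,5,5,5,5,5,5,5,5,5,5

steps = 20; useful = 576; efficiency = 576/640 = 9/10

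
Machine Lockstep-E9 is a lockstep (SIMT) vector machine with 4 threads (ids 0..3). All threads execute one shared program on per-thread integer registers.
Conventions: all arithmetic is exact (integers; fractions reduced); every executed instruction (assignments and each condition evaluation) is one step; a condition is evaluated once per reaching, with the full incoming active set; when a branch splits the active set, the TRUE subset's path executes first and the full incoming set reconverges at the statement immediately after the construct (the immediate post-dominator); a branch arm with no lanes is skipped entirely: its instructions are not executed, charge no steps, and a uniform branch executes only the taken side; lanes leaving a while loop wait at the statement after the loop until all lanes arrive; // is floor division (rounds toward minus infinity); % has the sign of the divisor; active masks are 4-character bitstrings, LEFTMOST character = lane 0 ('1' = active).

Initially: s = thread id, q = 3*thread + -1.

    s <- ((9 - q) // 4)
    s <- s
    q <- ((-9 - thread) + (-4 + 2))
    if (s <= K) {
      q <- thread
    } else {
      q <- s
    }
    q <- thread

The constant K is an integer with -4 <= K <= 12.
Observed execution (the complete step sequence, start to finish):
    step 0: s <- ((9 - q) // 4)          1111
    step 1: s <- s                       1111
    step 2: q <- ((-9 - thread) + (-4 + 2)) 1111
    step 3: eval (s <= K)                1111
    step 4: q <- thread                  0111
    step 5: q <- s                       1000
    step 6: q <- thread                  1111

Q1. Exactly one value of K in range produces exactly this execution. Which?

Answer: K = 1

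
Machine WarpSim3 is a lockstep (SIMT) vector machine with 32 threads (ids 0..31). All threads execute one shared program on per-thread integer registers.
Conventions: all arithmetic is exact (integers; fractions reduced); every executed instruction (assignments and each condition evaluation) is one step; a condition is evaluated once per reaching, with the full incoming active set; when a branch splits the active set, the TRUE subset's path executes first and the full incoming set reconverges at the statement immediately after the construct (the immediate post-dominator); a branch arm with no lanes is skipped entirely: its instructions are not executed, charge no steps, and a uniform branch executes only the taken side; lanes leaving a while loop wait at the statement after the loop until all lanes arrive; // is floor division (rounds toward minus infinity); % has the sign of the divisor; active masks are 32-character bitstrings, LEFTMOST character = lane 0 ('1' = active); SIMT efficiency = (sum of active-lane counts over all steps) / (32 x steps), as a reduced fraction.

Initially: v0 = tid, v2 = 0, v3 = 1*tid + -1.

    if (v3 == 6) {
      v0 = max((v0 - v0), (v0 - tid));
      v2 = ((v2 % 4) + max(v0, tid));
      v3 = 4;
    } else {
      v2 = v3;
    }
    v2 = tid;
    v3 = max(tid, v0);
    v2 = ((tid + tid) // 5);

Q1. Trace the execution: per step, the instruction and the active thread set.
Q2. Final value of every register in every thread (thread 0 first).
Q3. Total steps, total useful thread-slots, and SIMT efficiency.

step 0: eval (v3 == 6)               11111111111111111111111111111111
step 1: v0 <- max((v0 - v0), (v0 - tid)) 00000001000000000000000000000000
step 2: v2 <- ((v2 % 4) + max(v0, tid)) 00000001000000000000000000000000
step 3: v3 <- 4                      00000001000000000000000000000000
step 4: v2 <- v3                     11111110111111111111111111111111
step 5: v2 <- tid                    11111111111111111111111111111111
step 6: v3 <- max(tid, v0)           11111111111111111111111111111111
step 7: v2 <- ((tid + tid) // 5)     11111111111111111111111111111111

Answer: 8 steps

v0: 0,1,2,3,4,5,6,0,8,9,10,11,12,13,14,15,16,17,18,19,20,21,22,23,24,25,26,27,28,29,30,31
v2: 0,0,0,1,1,2,2,2,3,3,4,4,4,5,5,6,6,6,7,7,8,8,8,9,9,10,10,10,11,11,12,12
v3: 0,1,2,3,4,5,6,7,8,9,10,11,12,13,14,15,16,17,18,19,20,21,22,23,24,25,26,27,28,29,30,31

steps = 8; useful = 162; efficiency = 162/256 = 81/128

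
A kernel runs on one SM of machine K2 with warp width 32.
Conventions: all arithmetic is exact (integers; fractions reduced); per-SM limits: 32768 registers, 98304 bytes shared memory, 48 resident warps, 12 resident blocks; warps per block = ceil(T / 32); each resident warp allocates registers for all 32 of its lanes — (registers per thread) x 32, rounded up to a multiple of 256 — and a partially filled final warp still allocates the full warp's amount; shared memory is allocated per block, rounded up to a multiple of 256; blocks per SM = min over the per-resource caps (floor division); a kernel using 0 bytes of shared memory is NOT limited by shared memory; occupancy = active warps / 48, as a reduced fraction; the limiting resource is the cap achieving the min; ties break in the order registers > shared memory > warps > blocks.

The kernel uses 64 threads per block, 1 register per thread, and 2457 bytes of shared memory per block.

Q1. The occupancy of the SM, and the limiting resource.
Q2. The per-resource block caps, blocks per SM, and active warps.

Answer: occupancy 1/2, limited by blocks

registers: 64 blocks
shared memory: 38 blocks
warps: 24 blocks
blocks: 12 blocks

Answer: 12 blocks, 24 active warps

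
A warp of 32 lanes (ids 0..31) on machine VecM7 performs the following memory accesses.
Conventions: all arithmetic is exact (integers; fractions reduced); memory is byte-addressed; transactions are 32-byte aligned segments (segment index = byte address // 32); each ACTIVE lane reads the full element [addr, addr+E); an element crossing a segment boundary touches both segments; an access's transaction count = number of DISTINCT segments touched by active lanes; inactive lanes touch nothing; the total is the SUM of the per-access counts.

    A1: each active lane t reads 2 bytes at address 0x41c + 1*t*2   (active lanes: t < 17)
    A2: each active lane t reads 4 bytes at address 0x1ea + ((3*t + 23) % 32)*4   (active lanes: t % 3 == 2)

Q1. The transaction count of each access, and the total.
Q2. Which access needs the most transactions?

A1: 2 transactions
A2: 5 transactions

Answer: 2,5; total 7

Answer: A2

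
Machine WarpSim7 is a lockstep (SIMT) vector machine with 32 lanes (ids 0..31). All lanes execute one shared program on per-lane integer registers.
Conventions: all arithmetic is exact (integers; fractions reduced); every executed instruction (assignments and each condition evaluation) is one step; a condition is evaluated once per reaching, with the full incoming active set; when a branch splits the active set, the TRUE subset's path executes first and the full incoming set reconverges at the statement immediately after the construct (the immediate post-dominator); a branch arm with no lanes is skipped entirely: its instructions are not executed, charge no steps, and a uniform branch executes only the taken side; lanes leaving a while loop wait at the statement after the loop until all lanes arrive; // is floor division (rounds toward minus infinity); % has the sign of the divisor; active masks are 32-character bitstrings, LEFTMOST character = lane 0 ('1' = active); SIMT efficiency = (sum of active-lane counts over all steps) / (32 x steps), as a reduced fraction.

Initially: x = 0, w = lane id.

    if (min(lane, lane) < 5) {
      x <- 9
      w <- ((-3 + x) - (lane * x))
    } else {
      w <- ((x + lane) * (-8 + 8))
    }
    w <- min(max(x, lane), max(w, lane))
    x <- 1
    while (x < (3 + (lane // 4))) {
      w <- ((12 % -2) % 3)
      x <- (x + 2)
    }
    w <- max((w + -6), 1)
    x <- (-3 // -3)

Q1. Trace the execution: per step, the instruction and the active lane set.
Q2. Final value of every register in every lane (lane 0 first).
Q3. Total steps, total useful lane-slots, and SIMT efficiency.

step 0: eval (min(lane, lane) < 5)   11111111111111111111111111111111
step 1: x <- 9                       11111000000000000000000000000000
step 2: w <- ((-3 + x) - (lane * x)) 11111000000000000000000000000000
step 3: w <- ((x + lane) * (-8 + 8)) 00000111111111111111111111111111
step 4: w <- min(max(x, lane), max(w, lane)) 11111111111111111111111111111111
step 5: x <- 1                       11111111111111111111111111111111
step 6: eval (x < (3 + (lane // 4))) 11111111111111111111111111111111
step 7: w <- ((12 % -2) % 3)         11111111111111111111111111111111
step 8: x <- (x + 2)                 11111111111111111111111111111111
step 9: eval (x < (3 + (lane // 4))) 11111111111111111111111111111111
step 10: w <- ((12 % -2) % 3)         00001111111111111111111111111111
step 11: x <- (x + 2)                 00001111111111111111111111111111
step 12: eval (x < (3 + (lane // 4))) 00001111111111111111111111111111
step 13: w <- ((12 % -2) % 3)         00000000000011111111111111111111
step 14: x <- (x + 2)                 00000000000011111111111111111111
step 15: eval (x < (3 + (lane // 4))) 00000000000011111111111111111111
step 16: w <- ((12 % -2) % 3)         00000000000000000000111111111111
step 17: x <- (x + 2)                 00000000000000000000111111111111
step 18: eval (x < (3 + (lane // 4))) 00000000000000000000111111111111
step 19: w <- ((12 % -2) % 3)         00000000000000000000000000001111
step 20: x <- (x + 2)                 00000000000000000000000000001111
step 21: eval (x < (3 + (lane // 4))) 00000000000000000000000000001111
step 22: w <- max((w + -6), 1)        11111111111111111111111111111111
step 23: x <- (-3 // -3)              11111111111111111111111111111111

Answer: 24 steps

x: 1,1,1,1,1,1,1,1,1,1,1,1,1,1,1,1,1,1,1,1,1,1,1,1,1,1,1,1,1,1,1,1
w: 1,1,1,1,1,1,1,1,1,1,1,1,1,1,1,1,1,1,1,1,1,1,1,1,1,1,1,1,1,1,1,1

steps = 24; useful = 517; efficiency = 517/768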